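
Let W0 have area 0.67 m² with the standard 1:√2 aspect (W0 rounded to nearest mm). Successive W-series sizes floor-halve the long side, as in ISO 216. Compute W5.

121 × 172 mm

Let W0's short side be w mm. w · w√2 = 0.67 m² = 670,000 mm², so w ≈ 688.3 mm and w√2 ≈ 973.4 mm → W0 = 688 × 973 mm.
W1: ⌊973/2⌋ × 688 = 486 × 688 mm
W2: ⌊688/2⌋ × 486 = 344 × 486 mm
W3: ⌊486/2⌋ × 344 = 243 × 344 mm
W4: ⌊344/2⌋ × 243 = 172 × 243 mm
W5: ⌊243/2⌋ × 172 = 121 × 172 mm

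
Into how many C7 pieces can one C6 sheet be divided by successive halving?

2

Each ISO step halves the sheet: 1 × C6 → 2 × C7
From C6 to C7 is 1 halving step: 2^1 = 2.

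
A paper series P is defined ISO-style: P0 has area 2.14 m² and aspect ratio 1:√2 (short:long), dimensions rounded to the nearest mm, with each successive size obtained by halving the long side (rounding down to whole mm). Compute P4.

Let P0's short side be w mm. w · w√2 = 2.14 m² = 2,140,000 mm², so w ≈ 1230.1 mm and w√2 ≈ 1739.7 mm → P0 = 1230 × 1740 mm.
P1: ⌊1740/2⌋ × 1230 = 870 × 1230 mm
P2: ⌊1230/2⌋ × 870 = 615 × 870 mm
P3: ⌊870/2⌋ × 615 = 435 × 615 mm
P4: ⌊615/2⌋ × 435 = 307 × 435 mm

307 × 435 mm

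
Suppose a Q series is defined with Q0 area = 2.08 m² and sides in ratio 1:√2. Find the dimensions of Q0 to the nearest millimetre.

1213 × 1715 mm

Let the short side be w mm. Then w · w√2 = 2.08 m² = 2,080,000 mm².
w² = 2,080,000/√2, so w ≈ 1212.8 mm; long side = w√2 ≈ 1715.1 mm.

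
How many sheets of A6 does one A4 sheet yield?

4

Each ISO step halves the sheet: 1 × A4 → 2 × A5 → 4 × A6
From A4 to A6 is 2 halving steps: 2^2 = 4.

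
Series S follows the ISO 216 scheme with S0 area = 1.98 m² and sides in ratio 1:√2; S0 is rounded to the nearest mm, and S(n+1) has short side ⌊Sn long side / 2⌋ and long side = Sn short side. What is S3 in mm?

418 × 591 mm

Let S0's short side be w mm. w · w√2 = 1.98 m² = 1,980,000 mm², so w ≈ 1183.2 mm and w√2 ≈ 1673.4 mm → S0 = 1183 × 1673 mm.
S1: ⌊1673/2⌋ × 1183 = 836 × 1183 mm
S2: ⌊1183/2⌋ × 836 = 591 × 836 mm
S3: ⌊836/2⌋ × 591 = 418 × 591 mm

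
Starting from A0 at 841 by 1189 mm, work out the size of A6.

105 × 148 mm

A1: ⌊1189/2⌋ × 841 = 594 × 841 mm
A2: ⌊841/2⌋ × 594 = 420 × 594 mm
A3: ⌊594/2⌋ × 420 = 297 × 420 mm
A4: ⌊420/2⌋ × 297 = 210 × 297 mm
A5: ⌊297/2⌋ × 210 = 148 × 210 mm
A6: ⌊210/2⌋ × 148 = 105 × 148 mm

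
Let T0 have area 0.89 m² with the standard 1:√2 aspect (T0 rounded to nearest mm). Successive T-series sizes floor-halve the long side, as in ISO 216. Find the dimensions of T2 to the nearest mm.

Let T0's short side be w mm. w · w√2 = 0.89 m² = 890,000 mm², so w ≈ 793.3 mm and w√2 ≈ 1121.9 mm → T0 = 793 × 1122 mm.
T1: ⌊1122/2⌋ × 793 = 561 × 793 mm
T2: ⌊793/2⌋ × 561 = 396 × 561 mm

396 × 561 mm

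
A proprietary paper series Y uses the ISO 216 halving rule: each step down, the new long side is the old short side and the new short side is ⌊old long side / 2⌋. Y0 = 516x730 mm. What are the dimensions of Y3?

182 × 258 mm

Y1: ⌊730/2⌋ × 516 = 365 × 516 mm
Y2: ⌊516/2⌋ × 365 = 258 × 365 mm
Y3: ⌊365/2⌋ × 258 = 182 × 258 mm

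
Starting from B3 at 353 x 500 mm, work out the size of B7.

B4: ⌊500/2⌋ × 353 = 250 × 353 mm
B5: ⌊353/2⌋ × 250 = 176 × 250 mm
B6: ⌊250/2⌋ × 176 = 125 × 176 mm
B7: ⌊176/2⌋ × 125 = 88 × 125 mm

88 × 125 mm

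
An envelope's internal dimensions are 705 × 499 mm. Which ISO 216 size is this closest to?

Aspect ratio 705/499 ≈ 1.413 — close to the ISO √2 ≈ 1.414.
In the B-series (B0 = 1000 × 1414 mm): B2 = 500 × 707 mm.
Off by 3 mm total — nearest standard size.

B2 (500 × 707 mm)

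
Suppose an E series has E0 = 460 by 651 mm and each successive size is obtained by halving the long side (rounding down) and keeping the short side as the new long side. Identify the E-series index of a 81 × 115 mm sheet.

E0: 460 × 651 mm
E1: 325 × 460 mm
E2: 230 × 325 mm
E3: 162 × 230 mm
E4: 115 × 162 mm
E5: 81 × 115 mm
E6: 57 × 81 mm
→ matches E5.

E5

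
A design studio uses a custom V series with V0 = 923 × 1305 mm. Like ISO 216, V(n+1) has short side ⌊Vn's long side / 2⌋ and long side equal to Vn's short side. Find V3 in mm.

V1: ⌊1305/2⌋ × 923 = 652 × 923 mm
V2: ⌊923/2⌋ × 652 = 461 × 652 mm
V3: ⌊652/2⌋ × 461 = 326 × 461 mm

326 × 461 mm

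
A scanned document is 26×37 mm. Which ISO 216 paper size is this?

Aspect ratio 37/26 ≈ 1.423 — close to the ISO √2 ≈ 1.414.
In the A-series (A0 area = 1 m²): A10 = 26 × 37 mm.

A10 (26 × 37 mm)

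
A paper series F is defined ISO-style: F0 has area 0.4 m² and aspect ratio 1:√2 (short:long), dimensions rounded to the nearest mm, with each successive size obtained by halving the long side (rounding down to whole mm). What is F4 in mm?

Let F0's short side be w mm. w · w√2 = 0.4 m² = 400,000 mm², so w ≈ 531.8 mm and w√2 ≈ 752.1 mm → F0 = 532 × 752 mm.
F1: ⌊752/2⌋ × 532 = 376 × 532 mm
F2: ⌊532/2⌋ × 376 = 266 × 376 mm
F3: ⌊376/2⌋ × 266 = 188 × 266 mm
F4: ⌊266/2⌋ × 188 = 133 × 188 mm

133 × 188 mm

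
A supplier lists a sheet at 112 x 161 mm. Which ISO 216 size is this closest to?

Aspect ratio 161/112 ≈ 1.438 (ISO target is √2 ≈ 1.414).
In the C-series (envelope sizes, between A and B): C6 = 114 × 162 mm.
Off by 3 mm total — nearest standard size.

C6 (114 × 162 mm)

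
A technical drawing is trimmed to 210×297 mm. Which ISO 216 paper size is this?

A4 (210 × 297 mm)

Aspect ratio 297/210 ≈ 1.414 — close to the ISO √2 ≈ 1.414.
In the A-series (A0 area = 1 m²): A4 = 210 × 297 mm.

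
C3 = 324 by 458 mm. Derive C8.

C4: ⌊458/2⌋ × 324 = 229 × 324 mm
C5: ⌊324/2⌋ × 229 = 162 × 229 mm
C6: ⌊229/2⌋ × 162 = 114 × 162 mm
C7: ⌊162/2⌋ × 114 = 81 × 114 mm
C8: ⌊114/2⌋ × 81 = 57 × 81 mm

57 × 81 mm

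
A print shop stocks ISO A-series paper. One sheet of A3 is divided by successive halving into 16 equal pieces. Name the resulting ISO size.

A7

16 = 2^4, so 4 halving steps.
A3 → A4 → … → A7 after 4 steps.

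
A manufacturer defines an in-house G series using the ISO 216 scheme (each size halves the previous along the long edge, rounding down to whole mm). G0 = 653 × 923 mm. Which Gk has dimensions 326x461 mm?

G0: 653 × 923 mm
G1: 461 × 653 mm
G2: 326 × 461 mm
G3: 230 × 326 mm
→ matches G2.

G2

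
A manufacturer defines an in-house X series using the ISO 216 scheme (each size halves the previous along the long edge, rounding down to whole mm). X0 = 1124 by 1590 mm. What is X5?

X1: ⌊1590/2⌋ × 1124 = 795 × 1124 mm
X2: ⌊1124/2⌋ × 795 = 562 × 795 mm
X3: ⌊795/2⌋ × 562 = 397 × 562 mm
X4: ⌊562/2⌋ × 397 = 281 × 397 mm
X5: ⌊397/2⌋ × 281 = 198 × 281 mm

198 × 281 mm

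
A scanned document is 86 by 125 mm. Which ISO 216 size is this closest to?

B7 (88 × 125 mm)

Aspect ratio 125/86 ≈ 1.453 (ISO target is √2 ≈ 1.414).
In the B-series (B0 = 1000 × 1414 mm): B7 = 88 × 125 mm.
Off by 2 mm total — nearest standard size.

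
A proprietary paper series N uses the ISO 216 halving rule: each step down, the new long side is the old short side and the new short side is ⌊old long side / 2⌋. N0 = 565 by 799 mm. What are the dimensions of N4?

N1: ⌊799/2⌋ × 565 = 399 × 565 mm
N2: ⌊565/2⌋ × 399 = 282 × 399 mm
N3: ⌊399/2⌋ × 282 = 199 × 282 mm
N4: ⌊282/2⌋ × 199 = 141 × 199 mm

141 × 199 mm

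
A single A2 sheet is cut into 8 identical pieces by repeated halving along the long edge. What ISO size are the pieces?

A5

8 = 2^3, so 3 halving steps.
A2 → A3 → … → A5 after 3 steps.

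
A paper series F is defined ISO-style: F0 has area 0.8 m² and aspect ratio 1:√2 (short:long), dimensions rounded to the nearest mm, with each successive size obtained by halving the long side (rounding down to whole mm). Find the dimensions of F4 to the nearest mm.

188 × 266 mm

Let F0's short side be w mm. w · w√2 = 0.8 m² = 800,000 mm², so w ≈ 752.1 mm and w√2 ≈ 1063.7 mm → F0 = 752 × 1064 mm.
F1: ⌊1064/2⌋ × 752 = 532 × 752 mm
F2: ⌊752/2⌋ × 532 = 376 × 532 mm
F3: ⌊532/2⌋ × 376 = 266 × 376 mm
F4: ⌊376/2⌋ × 266 = 188 × 266 mm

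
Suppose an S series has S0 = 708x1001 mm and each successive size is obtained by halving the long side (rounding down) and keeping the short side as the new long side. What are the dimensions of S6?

88 × 125 mm

S1 = 500 × 708 mm (from S0 by 1 halving).
S2: ⌊708/2⌋ × 500 = 354 × 500 mm
S3: ⌊500/2⌋ × 354 = 250 × 354 mm
S4: ⌊354/2⌋ × 250 = 177 × 250 mm
S5: ⌊250/2⌋ × 177 = 125 × 177 mm
S6: ⌊177/2⌋ × 125 = 88 × 125 mm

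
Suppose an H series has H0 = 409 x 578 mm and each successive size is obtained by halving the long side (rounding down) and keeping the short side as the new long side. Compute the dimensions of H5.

72 × 102 mm

H1: ⌊578/2⌋ × 409 = 289 × 409 mm
H2: ⌊409/2⌋ × 289 = 204 × 289 mm
H3: ⌊289/2⌋ × 204 = 144 × 204 mm
H4: ⌊204/2⌋ × 144 = 102 × 144 mm
H5: ⌊144/2⌋ × 102 = 72 × 102 mm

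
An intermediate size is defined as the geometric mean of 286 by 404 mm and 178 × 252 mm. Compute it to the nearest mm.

Short side: √(286 · 178) = √50908 ≈ 225.6 → 226 mm
Long side: √(404 · 252) = √101808 ≈ 319.1 → 319 mm

226 × 319 mm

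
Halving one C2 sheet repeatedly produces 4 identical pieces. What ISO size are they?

C4

4 = 2^2, so 2 halving steps.
C2 → C3 → … → C4 after 2 steps.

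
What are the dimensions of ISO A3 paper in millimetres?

297 × 420 mm

A0 = 841 × 1189 mm (A0 has area 1 m², aspect 1:√2).
A1: ⌊1189/2⌋ × 841 = 594 × 841 mm
A2: ⌊841/2⌋ × 594 = 420 × 594 mm
A3: ⌊594/2⌋ × 420 = 297 × 420 mm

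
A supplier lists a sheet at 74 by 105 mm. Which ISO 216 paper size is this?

A7 (74 × 105 mm)

Aspect ratio 105/74 ≈ 1.419 — close to the ISO √2 ≈ 1.414.
In the A-series (A0 area = 1 m²): A7 = 74 × 105 mm.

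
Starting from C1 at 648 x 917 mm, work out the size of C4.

229 × 324 mm

C2: ⌊917/2⌋ × 648 = 458 × 648 mm
C3: ⌊648/2⌋ × 458 = 324 × 458 mm
C4: ⌊458/2⌋ × 324 = 229 × 324 mm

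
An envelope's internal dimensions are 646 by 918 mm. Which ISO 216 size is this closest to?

Aspect ratio 918/646 ≈ 1.421 — close to the ISO √2 ≈ 1.414.
In the C-series (envelope sizes, between A and B): C1 = 648 × 917 mm.
Off by 3 mm total — nearest standard size.

C1 (648 × 917 mm)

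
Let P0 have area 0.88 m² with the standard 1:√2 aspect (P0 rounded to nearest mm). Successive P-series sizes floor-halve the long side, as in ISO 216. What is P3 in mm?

Let P0's short side be w mm. w · w√2 = 0.88 m² = 880,000 mm², so w ≈ 788.8 mm and w√2 ≈ 1115.6 mm → P0 = 789 × 1116 mm.
P1: ⌊1116/2⌋ × 789 = 558 × 789 mm
P2: ⌊789/2⌋ × 558 = 394 × 558 mm
P3: ⌊558/2⌋ × 394 = 279 × 394 mm

279 × 394 mm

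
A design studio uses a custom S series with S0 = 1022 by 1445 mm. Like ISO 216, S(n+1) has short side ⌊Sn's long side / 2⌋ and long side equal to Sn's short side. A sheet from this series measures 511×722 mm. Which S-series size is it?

S0: 1022 × 1445 mm
S1: 722 × 1022 mm
S2: 511 × 722 mm
S3: 361 × 511 mm
→ matches S2.

S2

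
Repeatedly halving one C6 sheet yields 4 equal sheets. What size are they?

4 = 2^2, so 2 halving steps.
C6 → C7 → … → C8 after 2 steps.

C8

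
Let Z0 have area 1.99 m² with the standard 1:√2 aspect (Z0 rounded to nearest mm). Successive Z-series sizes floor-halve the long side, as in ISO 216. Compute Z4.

296 × 419 mm

Let Z0's short side be w mm. w · w√2 = 1.99 m² = 1,990,000 mm², so w ≈ 1186.2 mm and w√2 ≈ 1677.6 mm → Z0 = 1186 × 1678 mm.
Z1: ⌊1678/2⌋ × 1186 = 839 × 1186 mm
Z2: ⌊1186/2⌋ × 839 = 593 × 839 mm
Z3: ⌊839/2⌋ × 593 = 419 × 593 mm
Z4: ⌊593/2⌋ × 419 = 296 × 419 mm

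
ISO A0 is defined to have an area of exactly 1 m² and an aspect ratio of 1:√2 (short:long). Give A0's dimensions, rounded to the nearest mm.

Let the short side be w mm. Then the long side is w√2 and w · w√2 = 10⁶ mm².
w² = 10⁶/√2, so w = 1000 / 2^(1/4) ≈ 840.9 mm; long side = 1000 · 2^(1/4) ≈ 1189.2 mm.

841 × 1189 mm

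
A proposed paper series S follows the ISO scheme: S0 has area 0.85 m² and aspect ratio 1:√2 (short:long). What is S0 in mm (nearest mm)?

Let the short side be w mm. Then w · w√2 = 0.85 m² = 850,000 mm².
w² = 850,000/√2, so w ≈ 775.3 mm; long side = w√2 ≈ 1096.4 mm.

775 × 1096 mm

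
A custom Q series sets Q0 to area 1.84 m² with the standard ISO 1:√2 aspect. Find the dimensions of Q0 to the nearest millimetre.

1141 × 1613 mm

Let the short side be w mm. Then w · w√2 = 1.84 m² = 1,840,000 mm².
w² = 1,840,000/√2, so w ≈ 1140.6 mm; long side = w√2 ≈ 1613.1 mm.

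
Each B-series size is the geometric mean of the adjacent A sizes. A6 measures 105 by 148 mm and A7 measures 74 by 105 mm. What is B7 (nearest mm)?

Short side: √(105 · 74) = √7770 ≈ 88.1 → 88 mm
Long side: √(148 · 105) = √15540 ≈ 124.7 → 125 mm

88 × 125 mm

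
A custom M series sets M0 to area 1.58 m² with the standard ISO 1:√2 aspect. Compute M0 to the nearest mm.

1057 × 1495 mm

Let the short side be w mm. Then w · w√2 = 1.58 m² = 1,580,000 mm².
w² = 1,580,000/√2, so w ≈ 1057.0 mm; long side = w√2 ≈ 1494.8 mm.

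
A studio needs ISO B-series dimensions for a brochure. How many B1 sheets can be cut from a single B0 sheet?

Each ISO step halves the sheet: 1 × B0 → 2 × B1
From B0 to B1 is 1 halving step: 2^1 = 2.

2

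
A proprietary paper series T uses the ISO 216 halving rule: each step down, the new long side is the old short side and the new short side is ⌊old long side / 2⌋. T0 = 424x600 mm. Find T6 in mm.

53 × 75 mm

T1: ⌊600/2⌋ × 424 = 300 × 424 mm
T2: ⌊424/2⌋ × 300 = 212 × 300 mm
T3: ⌊300/2⌋ × 212 = 150 × 212 mm
T4: ⌊212/2⌋ × 150 = 106 × 150 mm
T5: ⌊150/2⌋ × 106 = 75 × 106 mm
T6: ⌊106/2⌋ × 75 = 53 × 75 mm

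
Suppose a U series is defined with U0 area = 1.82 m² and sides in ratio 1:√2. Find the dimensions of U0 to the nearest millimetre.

1134 × 1604 mm

Let the short side be w mm. Then w · w√2 = 1.82 m² = 1,820,000 mm².
w² = 1,820,000/√2, so w ≈ 1134.4 mm; long side = w√2 ≈ 1604.3 mm.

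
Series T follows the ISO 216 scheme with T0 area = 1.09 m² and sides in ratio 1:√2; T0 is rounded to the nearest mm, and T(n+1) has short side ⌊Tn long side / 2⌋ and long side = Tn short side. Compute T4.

Let T0's short side be w mm. w · w√2 = 1.09 m² = 1,090,000 mm², so w ≈ 877.9 mm and w√2 ≈ 1241.6 mm → T0 = 878 × 1242 mm.
T1: ⌊1242/2⌋ × 878 = 621 × 878 mm
T2: ⌊878/2⌋ × 621 = 439 × 621 mm
T3: ⌊621/2⌋ × 439 = 310 × 439 mm
T4: ⌊439/2⌋ × 310 = 219 × 310 mm

219 × 310 mm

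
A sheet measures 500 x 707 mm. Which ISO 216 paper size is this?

Aspect ratio 707/500 ≈ 1.414 — close to the ISO √2 ≈ 1.414.
In the B-series (B0 = 1000 × 1414 mm): B2 = 500 × 707 mm.

B2 (500 × 707 mm)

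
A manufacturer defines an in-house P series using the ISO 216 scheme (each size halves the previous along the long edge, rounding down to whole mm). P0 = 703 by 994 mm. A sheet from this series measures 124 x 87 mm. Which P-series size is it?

P6

P0: 703 × 994 mm
P1: 497 × 703 mm
P2: 351 × 497 mm
P3: 248 × 351 mm
P4: 175 × 248 mm
P5: 124 × 175 mm
P6: 87 × 124 mm
P7: 62 × 87 mm
→ matches P6.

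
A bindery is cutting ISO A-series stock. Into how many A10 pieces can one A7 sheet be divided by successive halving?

Each ISO step halves the sheet: 1 × A7 → 2 × A8 → 4 × A9 → 8 × A10
From A7 to A10 is 3 halving steps: 2^3 = 8.

8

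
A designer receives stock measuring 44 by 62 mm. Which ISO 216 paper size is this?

Aspect ratio 62/44 ≈ 1.409 — close to the ISO √2 ≈ 1.414.
In the B-series (B0 = 1000 × 1414 mm): B9 = 44 × 62 mm.

B9 (44 × 62 mm)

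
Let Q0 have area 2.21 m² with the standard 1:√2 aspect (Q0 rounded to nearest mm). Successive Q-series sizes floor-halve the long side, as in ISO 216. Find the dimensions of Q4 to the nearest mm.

312 × 442 mm

Let Q0's short side be w mm. w · w√2 = 2.21 m² = 2,210,000 mm², so w ≈ 1250.1 mm and w√2 ≈ 1767.9 mm → Q0 = 1250 × 1768 mm.
Q1: ⌊1768/2⌋ × 1250 = 884 × 1250 mm
Q2: ⌊1250/2⌋ × 884 = 625 × 884 mm
Q3: ⌊884/2⌋ × 625 = 442 × 625 mm
Q4: ⌊625/2⌋ × 442 = 312 × 442 mm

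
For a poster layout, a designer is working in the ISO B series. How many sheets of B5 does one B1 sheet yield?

Each ISO step halves the sheet: 1 × B1 → 2 × B2 → 4 × B3 → 8 × B4 → …
From B1 to B5 is 4 halving steps: 2^4 = 16.

16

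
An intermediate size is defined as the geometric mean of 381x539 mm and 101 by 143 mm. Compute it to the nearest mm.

196 × 278 mm

Short side: √(381 · 101) = √38481 ≈ 196.2 → 196 mm
Long side: √(539 · 143) = √77077 ≈ 277.6 → 278 mm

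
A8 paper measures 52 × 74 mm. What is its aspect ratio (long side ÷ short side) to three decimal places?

74 / 52 = 1.423
ISO 216 targets √2 ≈ 1.414; the +0.009 deviation is from mm rounding.

1.423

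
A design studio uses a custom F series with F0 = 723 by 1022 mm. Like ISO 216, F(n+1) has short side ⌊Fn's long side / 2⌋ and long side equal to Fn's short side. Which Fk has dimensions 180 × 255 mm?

F0: 723 × 1022 mm
F1: 511 × 723 mm
F2: 361 × 511 mm
F3: 255 × 361 mm
F4: 180 × 255 mm
F5: 127 × 180 mm
→ matches F4.

F4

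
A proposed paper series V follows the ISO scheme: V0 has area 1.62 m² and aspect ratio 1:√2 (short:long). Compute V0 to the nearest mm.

Let the short side be w mm. Then w · w√2 = 1.62 m² = 1,620,000 mm².
w² = 1,620,000/√2, so w ≈ 1070.3 mm; long side = w√2 ≈ 1513.6 mm.

1070 × 1514 mm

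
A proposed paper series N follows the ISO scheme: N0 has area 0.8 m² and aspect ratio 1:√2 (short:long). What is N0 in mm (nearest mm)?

Let the short side be w mm. Then w · w√2 = 0.8 m² = 800,000 mm².
w² = 800,000/√2, so w ≈ 752.1 mm; long side = w√2 ≈ 1063.7 mm.

752 × 1064 mm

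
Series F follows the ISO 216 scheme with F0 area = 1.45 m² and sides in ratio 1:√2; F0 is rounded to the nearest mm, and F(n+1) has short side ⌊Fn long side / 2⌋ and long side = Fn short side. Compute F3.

358 × 506 mm

Let F0's short side be w mm. w · w√2 = 1.45 m² = 1,450,000 mm², so w ≈ 1012.6 mm and w√2 ≈ 1432.0 mm → F0 = 1013 × 1432 mm.
F1: ⌊1432/2⌋ × 1013 = 716 × 1013 mm
F2: ⌊1013/2⌋ × 716 = 506 × 716 mm
F3: ⌊716/2⌋ × 506 = 358 × 506 mm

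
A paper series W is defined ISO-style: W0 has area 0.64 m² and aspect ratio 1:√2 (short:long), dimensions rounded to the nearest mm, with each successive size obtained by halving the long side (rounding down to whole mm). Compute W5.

Let W0's short side be w mm. w · w√2 = 0.64 m² = 640,000 mm², so w ≈ 672.7 mm and w√2 ≈ 951.4 mm → W0 = 673 × 951 mm.
W1: ⌊951/2⌋ × 673 = 475 × 673 mm
W2: ⌊673/2⌋ × 475 = 336 × 475 mm
W3: ⌊475/2⌋ × 336 = 237 × 336 mm
W4: ⌊336/2⌋ × 237 = 168 × 237 mm
W5: ⌊237/2⌋ × 168 = 118 × 168 mm

118 × 168 mm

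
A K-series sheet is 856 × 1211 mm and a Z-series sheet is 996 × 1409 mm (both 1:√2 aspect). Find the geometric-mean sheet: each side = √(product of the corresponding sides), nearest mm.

923 × 1306 mm

Short side: √(856 · 996) = √852576 ≈ 923.4 → 923 mm
Long side: √(1211 · 1409) = √1706299 ≈ 1306.3 → 1306 mm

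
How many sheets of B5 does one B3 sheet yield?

4

Each ISO step halves the sheet: 1 × B3 → 2 × B4 → 4 × B5
From B3 to B5 is 2 halving steps: 2^2 = 4.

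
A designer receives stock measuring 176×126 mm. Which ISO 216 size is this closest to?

Aspect ratio 176/126 ≈ 1.397 (ISO target is √2 ≈ 1.414).
In the B-series (B0 = 1000 × 1414 mm): B6 = 125 × 176 mm.
Off by 1 mm total — nearest standard size.

B6 (125 × 176 mm)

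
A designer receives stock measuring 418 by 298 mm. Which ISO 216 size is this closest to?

A3 (297 × 420 mm)

Aspect ratio 418/298 ≈ 1.403 — close to the ISO √2 ≈ 1.414.
In the A-series (A0 area = 1 m²): A3 = 297 × 420 mm.
Off by 3 mm total — nearest standard size.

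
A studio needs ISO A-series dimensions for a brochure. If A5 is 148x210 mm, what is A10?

26 × 37 mm

A6: ⌊210/2⌋ × 148 = 105 × 148 mm
A7: ⌊148/2⌋ × 105 = 74 × 105 mm
A8: ⌊105/2⌋ × 74 = 52 × 74 mm
A9: ⌊74/2⌋ × 52 = 37 × 52 mm
A10: ⌊52/2⌋ × 37 = 26 × 37 mm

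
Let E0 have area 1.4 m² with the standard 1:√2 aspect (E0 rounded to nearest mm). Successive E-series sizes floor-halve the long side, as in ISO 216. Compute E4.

248 × 351 mm

Let E0's short side be w mm. w · w√2 = 1.4 m² = 1,400,000 mm², so w ≈ 995.0 mm and w√2 ≈ 1407.1 mm → E0 = 995 × 1407 mm.
E1: ⌊1407/2⌋ × 995 = 703 × 995 mm
E2: ⌊995/2⌋ × 703 = 497 × 703 mm
E3: ⌊703/2⌋ × 497 = 351 × 497 mm
E4: ⌊497/2⌋ × 351 = 248 × 351 mm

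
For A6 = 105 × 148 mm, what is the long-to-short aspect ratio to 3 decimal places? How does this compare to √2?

1.410

148 / 105 = 1.410
ISO 216 targets √2 ≈ 1.414; the -0.005 deviation is from mm rounding.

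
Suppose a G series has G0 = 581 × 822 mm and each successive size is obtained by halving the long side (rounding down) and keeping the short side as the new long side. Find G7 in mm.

51 × 72 mm

G1 = 411 × 581 mm (from G0 by 1 halving).
G2: ⌊581/2⌋ × 411 = 290 × 411 mm
G3: ⌊411/2⌋ × 290 = 205 × 290 mm
G4: ⌊290/2⌋ × 205 = 145 × 205 mm
G5: ⌊205/2⌋ × 145 = 102 × 145 mm
G6: ⌊145/2⌋ × 102 = 72 × 102 mm
G7: ⌊102/2⌋ × 72 = 51 × 72 mm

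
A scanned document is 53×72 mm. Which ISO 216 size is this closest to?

Aspect ratio 72/53 ≈ 1.358 (ISO target is √2 ≈ 1.414).
In the A-series (A0 area = 1 m²): A8 = 52 × 74 mm.
Off by 3 mm total — nearest standard size.

A8 (52 × 74 mm)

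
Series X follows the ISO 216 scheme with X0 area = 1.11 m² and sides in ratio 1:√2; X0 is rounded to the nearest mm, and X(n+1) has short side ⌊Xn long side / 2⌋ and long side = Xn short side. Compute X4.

Let X0's short side be w mm. w · w√2 = 1.11 m² = 1,110,000 mm², so w ≈ 885.9 mm and w√2 ≈ 1252.9 mm → X0 = 886 × 1253 mm.
X1: ⌊1253/2⌋ × 886 = 626 × 886 mm
X2: ⌊886/2⌋ × 626 = 443 × 626 mm
X3: ⌊626/2⌋ × 443 = 313 × 443 mm
X4: ⌊443/2⌋ × 313 = 221 × 313 mm

221 × 313 mm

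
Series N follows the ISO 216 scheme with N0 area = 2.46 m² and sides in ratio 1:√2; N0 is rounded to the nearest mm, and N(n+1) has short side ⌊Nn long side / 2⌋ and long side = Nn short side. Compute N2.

659 × 932 mm

Let N0's short side be w mm. w · w√2 = 2.46 m² = 2,460,000 mm², so w ≈ 1318.9 mm and w√2 ≈ 1865.2 mm → N0 = 1319 × 1865 mm.
N1: ⌊1865/2⌋ × 1319 = 932 × 1319 mm
N2: ⌊1319/2⌋ × 932 = 659 × 932 mm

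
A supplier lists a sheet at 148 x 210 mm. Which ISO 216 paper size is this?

Aspect ratio 210/148 ≈ 1.419 — close to the ISO √2 ≈ 1.414.
In the A-series (A0 area = 1 m²): A5 = 148 × 210 mm.

A5 (148 × 210 mm)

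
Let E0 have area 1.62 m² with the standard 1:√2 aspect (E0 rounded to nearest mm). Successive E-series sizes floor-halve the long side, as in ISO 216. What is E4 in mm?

Let E0's short side be w mm. w · w√2 = 1.62 m² = 1,620,000 mm², so w ≈ 1070.3 mm and w√2 ≈ 1513.6 mm → E0 = 1070 × 1514 mm.
E1: ⌊1514/2⌋ × 1070 = 757 × 1070 mm
E2: ⌊1070/2⌋ × 757 = 535 × 757 mm
E3: ⌊757/2⌋ × 535 = 378 × 535 mm
E4: ⌊535/2⌋ × 378 = 267 × 378 mm

267 × 378 mm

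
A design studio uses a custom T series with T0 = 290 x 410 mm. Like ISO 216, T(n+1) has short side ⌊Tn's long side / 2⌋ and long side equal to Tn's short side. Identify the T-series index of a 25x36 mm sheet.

T7

T0: 290 × 410 mm
T1: 205 × 290 mm
T2: 145 × 205 mm
T3: 102 × 145 mm
T4: 72 × 102 mm
T5: 51 × 72 mm
T6: 36 × 51 mm
T7: 25 × 36 mm
T8: 18 × 25 mm
→ matches T7.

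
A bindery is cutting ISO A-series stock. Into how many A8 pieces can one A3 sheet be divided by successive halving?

A3 = 297 × 420 mm; A8 = 52 × 74 mm.
Each halving step doubles the count; 5 steps from A3 to A8.
2^5 = 32.

32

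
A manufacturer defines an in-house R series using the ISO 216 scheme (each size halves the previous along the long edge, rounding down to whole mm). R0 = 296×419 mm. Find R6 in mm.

R1 = 209 × 296 mm (from R0 by 1 halving).
R2: ⌊296/2⌋ × 209 = 148 × 209 mm
R3: ⌊209/2⌋ × 148 = 104 × 148 mm
R4: ⌊148/2⌋ × 104 = 74 × 104 mm
R5: ⌊104/2⌋ × 74 = 52 × 74 mm
R6: ⌊74/2⌋ × 52 = 37 × 52 mm

37 × 52 mm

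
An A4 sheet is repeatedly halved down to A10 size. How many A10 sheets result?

64

A4 = 210 × 297 mm; A10 = 26 × 37 mm.
Each halving step doubles the count; 6 steps from A4 to A10.
2^6 = 64.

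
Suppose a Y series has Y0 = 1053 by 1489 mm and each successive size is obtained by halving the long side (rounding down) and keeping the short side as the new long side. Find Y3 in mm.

Y1: ⌊1489/2⌋ × 1053 = 744 × 1053 mm
Y2: ⌊1053/2⌋ × 744 = 526 × 744 mm
Y3: ⌊744/2⌋ × 526 = 372 × 526 mm

372 × 526 mm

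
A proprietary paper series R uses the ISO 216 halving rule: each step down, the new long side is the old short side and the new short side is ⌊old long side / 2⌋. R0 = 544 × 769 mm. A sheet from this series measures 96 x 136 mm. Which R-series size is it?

R5

R0: 544 × 769 mm
R1: 384 × 544 mm
R2: 272 × 384 mm
R3: 192 × 272 mm
R4: 136 × 192 mm
R5: 96 × 136 mm
R6: 68 × 96 mm
→ matches R5.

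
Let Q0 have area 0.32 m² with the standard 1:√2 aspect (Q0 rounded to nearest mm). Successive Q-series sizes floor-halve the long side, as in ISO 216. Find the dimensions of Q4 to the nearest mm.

119 × 168 mm

Let Q0's short side be w mm. w · w√2 = 0.32 m² = 320,000 mm², so w ≈ 475.7 mm and w√2 ≈ 672.7 mm → Q0 = 476 × 673 mm.
Q1: ⌊673/2⌋ × 476 = 336 × 476 mm
Q2: ⌊476/2⌋ × 336 = 238 × 336 mm
Q3: ⌊336/2⌋ × 238 = 168 × 238 mm
Q4: ⌊238/2⌋ × 168 = 119 × 168 mm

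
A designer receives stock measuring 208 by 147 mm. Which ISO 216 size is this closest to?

Aspect ratio 208/147 ≈ 1.415 — close to the ISO √2 ≈ 1.414.
In the A-series (A0 area = 1 m²): A5 = 148 × 210 mm.
Off by 3 mm total — nearest standard size.

A5 (148 × 210 mm)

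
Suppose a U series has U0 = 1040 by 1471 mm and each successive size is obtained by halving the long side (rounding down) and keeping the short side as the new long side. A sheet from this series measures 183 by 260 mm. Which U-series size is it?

U0: 1040 × 1471 mm
U1: 735 × 1040 mm
U2: 520 × 735 mm
U3: 367 × 520 mm
U4: 260 × 367 mm
U5: 183 × 260 mm
U6: 130 × 183 mm
→ matches U5.

U5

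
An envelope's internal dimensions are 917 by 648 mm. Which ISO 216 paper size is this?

C1 (648 × 917 mm)

Aspect ratio 917/648 ≈ 1.415 — close to the ISO √2 ≈ 1.414.
In the C-series (envelope sizes, between A and B): C1 = 648 × 917 mm.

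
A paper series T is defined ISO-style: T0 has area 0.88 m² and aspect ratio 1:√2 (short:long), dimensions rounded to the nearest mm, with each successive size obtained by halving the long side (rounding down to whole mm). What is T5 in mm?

139 × 197 mm

Let T0's short side be w mm. w · w√2 = 0.88 m² = 880,000 mm², so w ≈ 788.8 mm and w√2 ≈ 1115.6 mm → T0 = 789 × 1116 mm.
T1: ⌊1116/2⌋ × 789 = 558 × 789 mm
T2: ⌊789/2⌋ × 558 = 394 × 558 mm
T3: ⌊558/2⌋ × 394 = 279 × 394 mm
T4: ⌊394/2⌋ × 279 = 197 × 279 mm
T5: ⌊279/2⌋ × 197 = 139 × 197 mm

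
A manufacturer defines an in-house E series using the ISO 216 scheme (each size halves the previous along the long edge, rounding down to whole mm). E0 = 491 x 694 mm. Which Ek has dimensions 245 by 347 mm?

E0: 491 × 694 mm
E1: 347 × 491 mm
E2: 245 × 347 mm
E3: 173 × 245 mm
→ matches E2.

E2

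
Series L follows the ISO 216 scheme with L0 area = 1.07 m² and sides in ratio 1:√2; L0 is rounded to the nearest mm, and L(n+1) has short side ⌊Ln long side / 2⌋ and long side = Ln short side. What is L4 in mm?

Let L0's short side be w mm. w · w√2 = 1.07 m² = 1,070,000 mm², so w ≈ 869.8 mm and w√2 ≈ 1230.1 mm → L0 = 870 × 1230 mm.
L1: ⌊1230/2⌋ × 870 = 615 × 870 mm
L2: ⌊870/2⌋ × 615 = 435 × 615 mm
L3: ⌊615/2⌋ × 435 = 307 × 435 mm
L4: ⌊435/2⌋ × 307 = 217 × 307 mm

217 × 307 mm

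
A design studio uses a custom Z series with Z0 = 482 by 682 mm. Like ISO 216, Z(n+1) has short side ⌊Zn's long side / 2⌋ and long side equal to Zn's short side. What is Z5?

85 × 120 mm

Z1 = 341 × 482 mm (from Z0 by 1 halving).
Z2: ⌊482/2⌋ × 341 = 241 × 341 mm
Z3: ⌊341/2⌋ × 241 = 170 × 241 mm
Z4: ⌊241/2⌋ × 170 = 120 × 170 mm
Z5: ⌊170/2⌋ × 120 = 85 × 120 mm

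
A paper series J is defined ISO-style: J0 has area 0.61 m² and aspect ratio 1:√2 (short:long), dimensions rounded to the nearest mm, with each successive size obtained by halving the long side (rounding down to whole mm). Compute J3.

232 × 328 mm

Let J0's short side be w mm. w · w√2 = 0.61 m² = 610,000 mm², so w ≈ 656.8 mm and w√2 ≈ 928.8 mm → J0 = 657 × 929 mm.
J1: ⌊929/2⌋ × 657 = 464 × 657 mm
J2: ⌊657/2⌋ × 464 = 328 × 464 mm
J3: ⌊464/2⌋ × 328 = 232 × 328 mm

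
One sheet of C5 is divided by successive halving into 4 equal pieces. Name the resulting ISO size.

C7

4 = 2^2, so 2 halving steps.
C5 → C6 → … → C7 after 2 steps.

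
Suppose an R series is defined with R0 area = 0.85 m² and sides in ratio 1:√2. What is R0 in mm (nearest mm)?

Let the short side be w mm. Then w · w√2 = 0.85 m² = 850,000 mm².
w² = 850,000/√2, so w ≈ 775.3 mm; long side = w√2 ≈ 1096.4 mm.

775 × 1096 mm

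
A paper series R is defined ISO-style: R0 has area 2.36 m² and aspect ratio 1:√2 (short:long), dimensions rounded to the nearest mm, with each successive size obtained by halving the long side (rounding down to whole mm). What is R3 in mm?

456 × 646 mm

Let R0's short side be w mm. w · w√2 = 2.36 m² = 2,360,000 mm², so w ≈ 1291.8 mm and w√2 ≈ 1826.9 mm → R0 = 1292 × 1827 mm.
R1: ⌊1827/2⌋ × 1292 = 913 × 1292 mm
R2: ⌊1292/2⌋ × 913 = 646 × 913 mm
R3: ⌊913/2⌋ × 646 = 456 × 646 mm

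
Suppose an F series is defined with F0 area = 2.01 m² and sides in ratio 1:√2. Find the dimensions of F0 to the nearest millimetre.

Let the short side be w mm. Then w · w√2 = 2.01 m² = 2,010,000 mm².
w² = 2,010,000/√2, so w ≈ 1192.2 mm; long side = w√2 ≈ 1686.0 mm.

1192 × 1686 mm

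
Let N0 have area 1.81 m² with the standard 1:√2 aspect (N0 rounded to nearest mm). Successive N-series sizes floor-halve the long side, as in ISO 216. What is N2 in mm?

565 × 800 mm

Let N0's short side be w mm. w · w√2 = 1.81 m² = 1,810,000 mm², so w ≈ 1131.3 mm and w√2 ≈ 1599.9 mm → N0 = 1131 × 1600 mm.
N1: ⌊1600/2⌋ × 1131 = 800 × 1131 mm
N2: ⌊1131/2⌋ × 800 = 565 × 800 mm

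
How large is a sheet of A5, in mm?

A0 = 841 × 1189 mm (A0 has area 1 m², aspect 1:√2).
A1: ⌊1189/2⌋ × 841 = 594 × 841 mm
A2: ⌊841/2⌋ × 594 = 420 × 594 mm
A3: ⌊594/2⌋ × 420 = 297 × 420 mm
A4: ⌊420/2⌋ × 297 = 210 × 297 mm
A5: ⌊297/2⌋ × 210 = 148 × 210 mm

148 × 210 mm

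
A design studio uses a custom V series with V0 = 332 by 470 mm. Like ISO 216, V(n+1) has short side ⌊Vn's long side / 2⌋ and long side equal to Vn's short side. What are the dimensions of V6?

V1 = 235 × 332 mm (from V0 by 1 halving).
V2: ⌊332/2⌋ × 235 = 166 × 235 mm
V3: ⌊235/2⌋ × 166 = 117 × 166 mm
V4: ⌊166/2⌋ × 117 = 83 × 117 mm
V5: ⌊117/2⌋ × 83 = 58 × 83 mm
V6: ⌊83/2⌋ × 58 = 41 × 58 mm

41 × 58 mm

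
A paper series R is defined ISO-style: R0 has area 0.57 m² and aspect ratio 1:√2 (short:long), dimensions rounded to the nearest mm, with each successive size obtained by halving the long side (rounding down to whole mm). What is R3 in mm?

224 × 317 mm

Let R0's short side be w mm. w · w√2 = 0.57 m² = 570,000 mm², so w ≈ 634.9 mm and w√2 ≈ 897.8 mm → R0 = 635 × 898 mm.
R1: ⌊898/2⌋ × 635 = 449 × 635 mm
R2: ⌊635/2⌋ × 449 = 317 × 449 mm
R3: ⌊449/2⌋ × 317 = 224 × 317 mm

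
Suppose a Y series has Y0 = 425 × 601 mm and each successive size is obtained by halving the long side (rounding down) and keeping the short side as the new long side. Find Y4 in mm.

Y1: ⌊601/2⌋ × 425 = 300 × 425 mm
Y2: ⌊425/2⌋ × 300 = 212 × 300 mm
Y3: ⌊300/2⌋ × 212 = 150 × 212 mm
Y4: ⌊212/2⌋ × 150 = 106 × 150 mm

106 × 150 mm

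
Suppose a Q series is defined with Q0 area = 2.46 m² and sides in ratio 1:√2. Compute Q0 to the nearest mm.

Let the short side be w mm. Then w · w√2 = 2.46 m² = 2,460,000 mm².
w² = 2,460,000/√2, so w ≈ 1318.9 mm; long side = w√2 ≈ 1865.2 mm.

1319 × 1865 mm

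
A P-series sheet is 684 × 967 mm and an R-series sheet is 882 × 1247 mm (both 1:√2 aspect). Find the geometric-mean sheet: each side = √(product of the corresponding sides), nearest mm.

777 × 1098 mm

Short side: √(684 · 882) = √603288 ≈ 776.7 → 777 mm
Long side: √(967 · 1247) = √1205849 ≈ 1098.1 → 1098 mm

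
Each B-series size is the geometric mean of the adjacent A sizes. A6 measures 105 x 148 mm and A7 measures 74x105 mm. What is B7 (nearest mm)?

88 × 125 mm

Short side: √(105 · 74) = √7770 ≈ 88.1 → 88 mm
Long side: √(148 · 105) = √15540 ≈ 124.7 → 125 mm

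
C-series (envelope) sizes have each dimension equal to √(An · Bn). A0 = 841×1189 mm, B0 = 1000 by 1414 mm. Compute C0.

917 × 1297 mm

Short side: √(841 · 1000) = √841000 ≈ 917.1 → 917 mm
Long side: √(1189 · 1414) = √1681246 ≈ 1296.6 → 1297 mm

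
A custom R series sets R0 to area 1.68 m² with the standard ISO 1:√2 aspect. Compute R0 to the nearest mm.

Let the short side be w mm. Then w · w√2 = 1.68 m² = 1,680,000 mm².
w² = 1,680,000/√2, so w ≈ 1089.9 mm; long side = w√2 ≈ 1541.4 mm.

1090 × 1541 mm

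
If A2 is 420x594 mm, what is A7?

74 × 105 mm

A3: ⌊594/2⌋ × 420 = 297 × 420 mm
A4: ⌊420/2⌋ × 297 = 210 × 297 mm
A5: ⌊297/2⌋ × 210 = 148 × 210 mm
A6: ⌊210/2⌋ × 148 = 105 × 148 mm
A7: ⌊148/2⌋ × 105 = 74 × 105 mm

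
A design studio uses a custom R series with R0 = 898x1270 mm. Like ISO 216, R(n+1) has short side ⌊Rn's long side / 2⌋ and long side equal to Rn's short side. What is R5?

158 × 224 mm

R1 = 635 × 898 mm (from R0 by 1 halving).
R2: ⌊898/2⌋ × 635 = 449 × 635 mm
R3: ⌊635/2⌋ × 449 = 317 × 449 mm
R4: ⌊449/2⌋ × 317 = 224 × 317 mm
R5: ⌊317/2⌋ × 224 = 158 × 224 mm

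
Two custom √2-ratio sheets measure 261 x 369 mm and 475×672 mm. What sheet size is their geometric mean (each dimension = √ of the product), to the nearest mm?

Short side: √(261 · 475) = √123975 ≈ 352.1 → 352 mm
Long side: √(369 · 672) = √247968 ≈ 498.0 → 498 mm

352 × 498 mm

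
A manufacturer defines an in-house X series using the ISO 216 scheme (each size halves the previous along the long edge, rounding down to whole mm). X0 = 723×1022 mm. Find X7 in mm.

63 × 90 mm

X1 = 511 × 723 mm (from X0 by 1 halving).
X2: ⌊723/2⌋ × 511 = 361 × 511 mm
X3: ⌊511/2⌋ × 361 = 255 × 361 mm
X4: ⌊361/2⌋ × 255 = 180 × 255 mm
X5: ⌊255/2⌋ × 180 = 127 × 180 mm
X6: ⌊180/2⌋ × 127 = 90 × 127 mm
X7: ⌊127/2⌋ × 90 = 63 × 90 mm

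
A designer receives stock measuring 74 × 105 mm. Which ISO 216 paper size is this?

A7 (74 × 105 mm)

Aspect ratio 105/74 ≈ 1.419 — close to the ISO √2 ≈ 1.414.
In the A-series (A0 area = 1 m²): A7 = 74 × 105 mm.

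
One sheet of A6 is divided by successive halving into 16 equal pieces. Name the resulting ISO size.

16 = 2^4, so 4 halving steps.
A6 → A7 → … → A10 after 4 steps.

A10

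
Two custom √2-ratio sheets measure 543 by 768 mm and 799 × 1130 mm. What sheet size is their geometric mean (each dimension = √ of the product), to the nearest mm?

Short side: √(543 · 799) = √433857 ≈ 658.7 → 659 mm
Long side: √(768 · 1130) = √867840 ≈ 931.6 → 932 mm

659 × 932 mm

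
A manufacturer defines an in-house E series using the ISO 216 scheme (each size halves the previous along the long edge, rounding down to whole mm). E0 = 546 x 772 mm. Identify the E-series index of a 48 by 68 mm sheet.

E7

E0: 546 × 772 mm
E1: 386 × 546 mm
E2: 273 × 386 mm
E3: 193 × 273 mm
E4: 136 × 193 mm
E5: 96 × 136 mm
E6: 68 × 96 mm
E7: 48 × 68 mm
E8: 34 × 48 mm
→ matches E7.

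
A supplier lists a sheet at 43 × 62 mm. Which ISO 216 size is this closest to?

Aspect ratio 62/43 ≈ 1.442 (ISO target is √2 ≈ 1.414).
In the B-series (B0 = 1000 × 1414 mm): B9 = 44 × 62 mm.
Off by 1 mm total — nearest standard size.

B9 (44 × 62 mm)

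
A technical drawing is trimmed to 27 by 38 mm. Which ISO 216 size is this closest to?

Aspect ratio 38/27 ≈ 1.407 — close to the ISO √2 ≈ 1.414.
In the A-series (A0 area = 1 m²): A10 = 26 × 37 mm.
Off by 2 mm total — nearest standard size.

A10 (26 × 37 mm)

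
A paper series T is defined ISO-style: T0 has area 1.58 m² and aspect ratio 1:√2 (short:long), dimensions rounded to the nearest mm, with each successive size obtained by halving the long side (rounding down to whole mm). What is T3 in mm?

373 × 528 mm

Let T0's short side be w mm. w · w√2 = 1.58 m² = 1,580,000 mm², so w ≈ 1057.0 mm and w√2 ≈ 1494.8 mm → T0 = 1057 × 1495 mm.
T1: ⌊1495/2⌋ × 1057 = 747 × 1057 mm
T2: ⌊1057/2⌋ × 747 = 528 × 747 mm
T3: ⌊747/2⌋ × 528 = 373 × 528 mm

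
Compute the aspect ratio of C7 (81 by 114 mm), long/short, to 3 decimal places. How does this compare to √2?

114 / 81 = 1.407
ISO 216 targets √2 ≈ 1.414; the -0.007 deviation is from mm rounding.

1.407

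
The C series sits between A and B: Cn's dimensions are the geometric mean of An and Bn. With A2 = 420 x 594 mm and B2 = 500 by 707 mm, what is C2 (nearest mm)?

Short side: √(420 · 500) = √210000 ≈ 458.3 → 458 mm
Long side: √(594 · 707) = √419958 ≈ 648.0 → 648 mm

458 × 648 mm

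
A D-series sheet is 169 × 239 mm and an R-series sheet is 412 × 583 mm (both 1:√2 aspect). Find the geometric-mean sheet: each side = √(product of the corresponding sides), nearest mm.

Short side: √(169 · 412) = √69628 ≈ 263.9 → 264 mm
Long side: √(239 · 583) = √139337 ≈ 373.3 → 373 mm

264 × 373 mm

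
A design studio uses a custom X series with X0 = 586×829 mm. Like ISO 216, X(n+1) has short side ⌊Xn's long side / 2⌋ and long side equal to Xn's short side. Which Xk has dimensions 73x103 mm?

X6

X0: 586 × 829 mm
X1: 414 × 586 mm
X2: 293 × 414 mm
X3: 207 × 293 mm
X4: 146 × 207 mm
X5: 103 × 146 mm
X6: 73 × 103 mm
X7: 51 × 73 mm
→ matches X6.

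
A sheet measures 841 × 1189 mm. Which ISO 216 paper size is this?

A0 (841 × 1189 mm)

Aspect ratio 1189/841 ≈ 1.414 — close to the ISO √2 ≈ 1.414.
In the A-series (A0 area = 1 m²): A0 = 841 × 1189 mm.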